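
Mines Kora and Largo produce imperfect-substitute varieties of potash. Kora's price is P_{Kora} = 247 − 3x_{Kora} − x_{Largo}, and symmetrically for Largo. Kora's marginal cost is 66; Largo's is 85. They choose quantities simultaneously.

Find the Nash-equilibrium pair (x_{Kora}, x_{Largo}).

26.4, 22.6

Mine Kora's profit: π = x_{Kora}(247 − 3x_{Kora} − x_{Largo}) − 66x_{Kora}.
∂π/∂x_{Kora} = 181 − 6x_{Kora} − x_{Largo} = 0 ⇒ x_{Kora} = 181/6 − (1/6)x_{Largo}.
Similarly x_{Largo} = 27 − (1/6)x_{Kora}.
Plugging x_{Largo} into Kora's best response: x_{Kora} = 181/6 − (1/6)(27 − (1/6)x_{Kora}) ⇒ (35/36)x_{Kora} = 77/3, so x_{Kora} = 26.4.
Then x_{Largo} = 27 − (1/6)·26.4 = 22.6.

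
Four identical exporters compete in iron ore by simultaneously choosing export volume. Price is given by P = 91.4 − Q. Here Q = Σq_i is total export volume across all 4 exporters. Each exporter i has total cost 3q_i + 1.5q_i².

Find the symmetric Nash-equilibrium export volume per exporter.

A representative exporter's profit is π_i = q_i(91.4 − Q) − 3q_i − 1.5q_i², with Q = q_i + Σ_{j≠i} q_j.
First-order condition: 88.4 − 5q_i − Σ_{j≠i} q_j = 0.
In a symmetric equilibrium every exporter chooses the same q, so Σ_{j≠i} q_j = 3q. The condition becomes 88.4 − 8q = 0, giving q = 88.4/8 = 11.05.

11.05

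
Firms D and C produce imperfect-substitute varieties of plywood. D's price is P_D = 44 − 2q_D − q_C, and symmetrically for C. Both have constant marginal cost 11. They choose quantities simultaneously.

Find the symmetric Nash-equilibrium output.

6.6

Firm D's profit: π = q_D(44 − 2q_D − q_C) − 11q_D.
∂π/∂q_D = 33 − 4q_D − q_C = 0 ⇒ q_D = 8.25 − 0.25q_C.
By symmetry q_C = q_D; substituting into the reaction function, 1.25q_D = 8.25 and q_D = 6.6.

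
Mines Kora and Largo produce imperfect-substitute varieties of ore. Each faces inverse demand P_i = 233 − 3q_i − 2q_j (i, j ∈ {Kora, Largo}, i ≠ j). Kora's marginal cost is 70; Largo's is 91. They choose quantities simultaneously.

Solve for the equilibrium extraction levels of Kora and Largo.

Mine Kora's profit: π = q_{Kora}(233 − 3q_{Kora} − 2q_{Largo}) − 70q_{Kora}.
∂π/∂q_{Kora} = 163 − 6q_{Kora} − 2q_{Largo} = 0 ⇒ q_{Kora} = 163/6 − (1/3)q_{Largo}.
Similarly q_{Largo} = 71/3 − (1/3)q_{Kora}.
Substituting the second reaction function into the first: q_{Kora} = 163/6 − (1/3)(71/3 − (1/3)q_{Kora}), which gives (8/9)q_{Kora} = 347/18 ⇒ q_{Kora} = 21.6875.
Then q_{Largo} = 71/3 − (1/3)·21.6875 = 16.4375.

21.6875, 16.4375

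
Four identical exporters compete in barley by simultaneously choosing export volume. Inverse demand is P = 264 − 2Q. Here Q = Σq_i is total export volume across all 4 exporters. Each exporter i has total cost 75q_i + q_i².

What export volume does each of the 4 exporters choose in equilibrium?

A representative exporter's profit is π_i = q_i(264 − 2Q) − 75q_i − q_i², with Q = q_i + Σ_{j≠i} q_j.
First-order condition: 189 − 6q_i − 2Σ_{j≠i} q_j = 0.
Imposing symmetry (q_j = q for all j) turns Σ_{j≠i} q_j into 3q, so 189 = 12q and q = 15.75.

15.75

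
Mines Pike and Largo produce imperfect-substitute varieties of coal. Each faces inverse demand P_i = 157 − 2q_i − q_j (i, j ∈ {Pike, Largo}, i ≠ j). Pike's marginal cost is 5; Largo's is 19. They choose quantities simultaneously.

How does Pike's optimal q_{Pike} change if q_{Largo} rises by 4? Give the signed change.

Mine Pike's profit: π = q_{Pike}(157 − 2q_{Pike} − q_{Largo}) − 5q_{Pike}.
∂π/∂q_{Pike} = 152 − 4q_{Pike} − q_{Largo} = 0 ⇒ q_{Pike} = 38 − 0.25q_{Largo}.
The reaction-function slope is −0.25, so a 4-unit rise in q_{Largo} moves q_{Pike} by −0.25 × 4 = −1. Pike's best response falls — the actions are strategic substitutes.

-1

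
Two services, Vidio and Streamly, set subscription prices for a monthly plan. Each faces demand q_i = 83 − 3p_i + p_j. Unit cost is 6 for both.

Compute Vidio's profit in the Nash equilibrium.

604.92

Vidio's profit: π = (p_{Vidio} − 6)(83 − 3p_{Vidio} + p_{Streamly}).
∂π/∂p_{Vidio} = 101 − 6p_{Vidio} + p_{Streamly} = 0 ⇒ p_{Vidio} = 101/6 + (1/6)p_{Streamly}.
By symmetry p_{Streamly} = p_{Vidio}; substituting into the reaction function, (5/6)p_{Vidio} = 101/6 and p_{Vidio} = 20.2.
q_{Vidio} = 83 − 3·20.2 + 20.2 = 42.6.
Profit = (20.2 − 6)·42.6 = 604.92.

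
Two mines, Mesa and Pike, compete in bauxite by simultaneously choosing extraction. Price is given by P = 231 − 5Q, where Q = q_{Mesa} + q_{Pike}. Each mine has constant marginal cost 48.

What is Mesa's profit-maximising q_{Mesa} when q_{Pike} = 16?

10.3

Mine Mesa's profit: π = q_{Mesa}(231 − 5(q_{Mesa} + q_{Pike})) − 48q_{Mesa}.
∂π/∂q_{Mesa} = 183 − 10q_{Mesa} − 5q_{Pike} = 0, so q_{Mesa} = 18.3 − 0.5q_{Pike}.
At q_{Pike} = 16: q_{Mesa} = 18.3 − 0.5·16 = 10.3.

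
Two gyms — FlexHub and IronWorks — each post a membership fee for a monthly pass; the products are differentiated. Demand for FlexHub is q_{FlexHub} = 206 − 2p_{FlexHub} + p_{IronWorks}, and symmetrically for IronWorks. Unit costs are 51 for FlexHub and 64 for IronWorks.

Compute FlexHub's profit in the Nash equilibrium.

5703.12

FlexHub's profit: π = (p_{FlexHub} − 51)(206 − 2p_{FlexHub} + p_{IronWorks}).
∂π/∂p_{FlexHub} = 308 − 4p_{FlexHub} + p_{IronWorks} = 0 ⇒ p_{FlexHub} = 77 + 0.25p_{IronWorks}.
Similarly p_{IronWorks} = 83.5 + 0.25p_{FlexHub}.
Solving the two reaction functions simultaneously: (1 − (0.25)(0.25))p_{FlexHub} = 77 + 0.25·83.5, so 0.9375p_{FlexHub} = 97.875 and p_{FlexHub} = 104.4.
Then p_{IronWorks} = 83.5 + 0.25·104.4 = 109.6.
q_{FlexHub} = 206 − 2·104.4 + 109.6 = 106.8.
Profit = (104.4 − 51)·106.8 = 5703.12.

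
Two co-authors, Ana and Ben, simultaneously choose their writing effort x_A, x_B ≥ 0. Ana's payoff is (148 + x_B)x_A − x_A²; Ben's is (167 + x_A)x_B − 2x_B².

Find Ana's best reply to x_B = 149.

Expanding Ana's payoff: 148x_A + x_Bx_A − x_A².
∂π/∂x_A = 148 + x_B − 2x_A = 0, so x_A = 74 + 0.5x_B.
At x_B = 149: x_A = 74 + 0.5·149 = 148.5.

148.5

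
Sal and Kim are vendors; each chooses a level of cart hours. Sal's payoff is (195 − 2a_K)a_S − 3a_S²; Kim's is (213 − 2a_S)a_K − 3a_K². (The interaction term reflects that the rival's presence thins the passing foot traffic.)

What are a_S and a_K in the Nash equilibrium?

Expanding Sal's payoff: 195a_S − 2a_Ka_S − 3a_S².
∂π/∂a_S = 195 − 2a_K − 6a_S = 0, so a_S = 32.5 − (1/3)a_K.
Likewise for Kim: a_K = 35.5 − (1/3)a_S.
Substituting the second reaction function into the first: a_S = 32.5 − (1/3)(35.5 − (1/3)a_S), which gives (8/9)a_S = 62/3 ⇒ a_S = 23.25.
Then a_K = 35.5 − (1/3)·23.25 = 27.75.

23.25, 27.75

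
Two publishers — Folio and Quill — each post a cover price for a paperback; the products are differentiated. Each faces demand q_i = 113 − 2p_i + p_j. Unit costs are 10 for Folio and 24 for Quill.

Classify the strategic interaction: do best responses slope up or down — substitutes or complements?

Folio's profit: π = (p_{Folio} − 10)(113 − 2p_{Folio} + p_{Quill}).
∂π/∂p_{Folio} = 133 − 4p_{Folio} + p_{Quill} = 0 ⇒ p_{Folio} = 33.25 + 0.25p_{Quill}.
The best-response slope dp_{Folio}/dp_{Quill} = 0.25 > 0: the reaction function is upward-sloping, so the choices are strategic complements.

strategic complements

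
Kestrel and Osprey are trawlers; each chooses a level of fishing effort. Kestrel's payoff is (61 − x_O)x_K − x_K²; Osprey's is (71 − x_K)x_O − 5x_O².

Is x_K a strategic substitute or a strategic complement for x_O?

Expanding Kestrel's payoff: 61x_K − x_Ox_K − x_K².
∂π/∂x_K = 61 − x_O − 2x_K = 0, so x_K = 30.5 − 0.5x_O.
The best-response slope dx_K/dx_O = −0.5 < 0: the reaction function is downward-sloping, so the choices are strategic substitutes.

strategic substitutes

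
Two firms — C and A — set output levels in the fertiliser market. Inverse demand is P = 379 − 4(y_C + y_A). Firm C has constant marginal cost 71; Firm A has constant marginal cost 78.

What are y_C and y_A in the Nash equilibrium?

26.25, 24.5

Firm C's profit: π = y_C(379 − 4(y_C + y_A)) − 71y_C.
∂π/∂y_C = 308 − 8y_C − 4y_A = 0, so y_C = 38.5 − 0.5y_A.
By the same steps for A: y_A = 37.625 − 0.5y_C.
Solving the two reaction functions simultaneously: (1 − (−0.5)(−0.5))y_C = 38.5 − 0.5·37.625, so 0.75y_C = 19.6875 and y_C = 26.25.
Then y_A = 37.625 − 0.5·26.25 = 24.5.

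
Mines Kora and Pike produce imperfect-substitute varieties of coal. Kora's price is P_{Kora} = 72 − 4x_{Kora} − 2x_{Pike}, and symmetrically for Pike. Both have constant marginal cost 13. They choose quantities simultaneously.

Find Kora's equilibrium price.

Mine Kora's profit: π = x_{Kora}(72 − 4x_{Kora} − 2x_{Pike}) − 13x_{Kora}.
∂π/∂x_{Kora} = 59 − 8x_{Kora} − 2x_{Pike} = 0 ⇒ x_{Kora} = 7.375 − 0.25x_{Pike}.
The game is symmetric, so in equilibrium x_{Pike} = x_{Kora}: the reaction function gives 1.25x_{Kora} = 7.375, hence x_{Kora} = 5.9.
P_{Kora} = 72 − 4·5.9 − 2·5.9 = 36.6.

36.6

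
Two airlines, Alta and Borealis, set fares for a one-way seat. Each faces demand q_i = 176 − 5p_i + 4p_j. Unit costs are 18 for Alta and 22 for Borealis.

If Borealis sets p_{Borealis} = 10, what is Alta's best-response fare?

Alta's profit: π = (p_{Alta} − 18)(176 − 5p_{Alta} + 4p_{Borealis}).
∂π/∂p_{Alta} = 266 − 10p_{Alta} + 4p_{Borealis} = 0 ⇒ p_{Alta} = 26.6 + 0.4p_{Borealis}.
At p_{Borealis} = 10: p_{Alta} = 26.6 + 0.4·10 = 30.6.

30.6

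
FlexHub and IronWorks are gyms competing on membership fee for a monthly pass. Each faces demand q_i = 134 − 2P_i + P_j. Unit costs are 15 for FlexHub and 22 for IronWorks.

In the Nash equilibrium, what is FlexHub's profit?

3296.72

FlexHub's profit: π = (P_{FlexHub} − 15)(134 − 2P_{FlexHub} + P_{IronWorks}).
∂π/∂P_{FlexHub} = 164 − 4P_{FlexHub} + P_{IronWorks} = 0 ⇒ P_{FlexHub} = 41 + 0.25P_{IronWorks}.
Similarly P_{IronWorks} = 44.5 + 0.25P_{FlexHub}.
Substituting the second reaction function into the first: P_{FlexHub} = 41 + 0.25(44.5 + 0.25P_{FlexHub}), which gives 0.9375P_{FlexHub} = 52.125 ⇒ P_{FlexHub} = 55.6.
Then P_{IronWorks} = 44.5 + 0.25·55.6 = 58.4.
q_{FlexHub} = 134 − 2·55.6 + 58.4 = 81.2.
Profit = (55.6 − 15)·81.2 = 3296.72.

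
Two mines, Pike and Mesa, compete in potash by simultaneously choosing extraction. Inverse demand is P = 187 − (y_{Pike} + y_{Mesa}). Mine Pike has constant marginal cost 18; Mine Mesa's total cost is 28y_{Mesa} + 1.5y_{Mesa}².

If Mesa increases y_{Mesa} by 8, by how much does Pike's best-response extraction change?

-4

Mine Pike's profit: π = y_{Pike}(187 − (y_{Pike} + y_{Mesa})) − 18y_{Pike}.
∂π/∂y_{Pike} = 169 − 2y_{Pike} − y_{Mesa} = 0, so y_{Pike} = 84.5 − 0.5y_{Mesa}.
The reaction-function slope is −0.5, so an 8-unit rise in y_{Mesa} moves y_{Pike} by −0.5 × 8 = −4. Pike's best response falls — the actions are strategic substitutes.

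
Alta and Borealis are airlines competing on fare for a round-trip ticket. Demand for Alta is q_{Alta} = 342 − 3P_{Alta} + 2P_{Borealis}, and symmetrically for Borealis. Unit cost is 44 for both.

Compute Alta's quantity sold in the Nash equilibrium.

Alta's profit: π = (P_{Alta} − 44)(342 − 3P_{Alta} + 2P_{Borealis}).
∂π/∂P_{Alta} = 474 − 6P_{Alta} + 2P_{Borealis} = 0 ⇒ P_{Alta} = 79 + (1/3)P_{Borealis}.
Setting P_{Alta} = P_{Borealis} in the reaction function: P_{Alta} = 79 + (1/3)P_{Alta}, so P_{Alta} = 79 / (2/3) = 118.5.
q_{Alta} = 342 − 3·118.5 + 2·118.5 = 223.5.

223.5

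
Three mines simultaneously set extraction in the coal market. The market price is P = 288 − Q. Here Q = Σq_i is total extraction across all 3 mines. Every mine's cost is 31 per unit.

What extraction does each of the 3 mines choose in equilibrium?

64.25

A representative mine's profit is π_i = q_i(288 − Q) − 31q_i, with Q = q_i + Σ_{j≠i} q_j.
First-order condition: 257 − 2q_i − Σ_{j≠i} q_j = 0.
With identical mines, set every q_j = q: then 257 − 2q − 2q = 0, i.e. q = 257/4 = 64.25.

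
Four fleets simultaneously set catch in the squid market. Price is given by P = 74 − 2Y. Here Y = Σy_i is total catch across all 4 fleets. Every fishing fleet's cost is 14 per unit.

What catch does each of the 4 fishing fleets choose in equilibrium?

6

A representative fishing fleet's profit is π_i = y_i(74 − 2Y) − 14y_i, with Y = y_i + Σ_{j≠i} y_j.
First-order condition: 60 − 4y_i − 2Σ_{j≠i} y_j = 0.
Imposing symmetry (y_j = y for all j) turns Σ_{j≠i} y_j into 3y, so 60 = 10y and y = 6.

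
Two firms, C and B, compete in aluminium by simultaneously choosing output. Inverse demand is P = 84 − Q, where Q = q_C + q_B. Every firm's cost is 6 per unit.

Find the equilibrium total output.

52

Firm C's profit: π = q_C(84 − (q_C + q_B)) − 6q_C.
∂π/∂q_C = 78 − 2q_C − q_B = 0, so q_C = 39 − 0.5q_B.
By symmetry q_B = q_C; substituting into the reaction function, 1.5q_C = 39 and q_C = 26.
Total output: 26 + 26 = 52.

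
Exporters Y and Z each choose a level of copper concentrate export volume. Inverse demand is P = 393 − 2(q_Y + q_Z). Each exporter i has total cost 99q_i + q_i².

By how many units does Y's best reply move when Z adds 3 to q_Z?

Exporter Y's profit: π = q_Y(393 − 2(q_Y + q_Z)) − 99q_Y − q_Y².
∂π/∂q_Y = 294 − 6q_Y − 2q_Z = 0, so q_Y = 49 − (1/3)q_Z.
The reaction-function slope is −1/3, so a 3-unit rise in q_Z moves q_Y by −1/3 × 3 = −1. Y's best response falls — the actions are strategic substitutes.

-1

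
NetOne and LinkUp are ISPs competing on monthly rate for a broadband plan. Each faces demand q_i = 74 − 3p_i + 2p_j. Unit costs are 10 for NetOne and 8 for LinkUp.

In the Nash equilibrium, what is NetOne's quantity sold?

46.875

NetOne's profit: π = (p_{NetOne} − 10)(74 − 3p_{NetOne} + 2p_{LinkUp}).
∂π/∂p_{NetOne} = 104 − 6p_{NetOne} + 2p_{LinkUp} = 0 ⇒ p_{NetOne} = 52/3 + (1/3)p_{LinkUp}.
Similarly p_{LinkUp} = 49/3 + (1/3)p_{NetOne}.
Substituting the second reaction function into the first: p_{NetOne} = 52/3 + (1/3)(49/3 + (1/3)p_{NetOne}), which gives (8/9)p_{NetOne} = 205/9 ⇒ p_{NetOne} = 25.625.
Then p_{LinkUp} = 49/3 + (1/3)·25.625 = 24.875.
q_{NetOne} = 74 − 3·25.625 + 2·24.875 = 46.875.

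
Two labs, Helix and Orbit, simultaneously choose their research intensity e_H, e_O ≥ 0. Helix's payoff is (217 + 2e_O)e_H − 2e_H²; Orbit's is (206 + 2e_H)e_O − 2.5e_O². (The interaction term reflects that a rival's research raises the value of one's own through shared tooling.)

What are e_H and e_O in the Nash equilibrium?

93.5625, 78.625

Expanding Helix's payoff: 217e_H + 2e_Oe_H − 2e_H².
∂π/∂e_H = 217 + 2e_O − 4e_H = 0, so e_H = 54.25 + 0.5e_O.
Likewise for Orbit: e_O = 41.2 + 0.4e_H.
Plugging e_O into Helix's best response: e_H = 54.25 + 0.5(41.2 + 0.4e_H) ⇒ 0.8e_H = 74.85, so e_H = 93.5625.
Then e_O = 41.2 + 0.4·93.5625 = 78.625.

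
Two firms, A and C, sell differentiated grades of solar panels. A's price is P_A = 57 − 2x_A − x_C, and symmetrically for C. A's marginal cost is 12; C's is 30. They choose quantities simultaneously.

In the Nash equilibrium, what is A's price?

Firm A's profit: π = x_A(57 − 2x_A − x_C) − 12x_A.
∂π/∂x_A = 45 − 4x_A − x_C = 0 ⇒ x_A = 11.25 − 0.25x_C.
Similarly x_C = 6.75 − 0.25x_A.
Solving the two reaction functions simultaneously: (1 − (−0.25)(−0.25))x_A = 11.25 − 0.25·6.75, so 0.9375x_A = 9.5625 and x_A = 10.2.
Then x_C = 6.75 − 0.25·10.2 = 4.2.
P_A = 57 − 2·10.2 − 4.2 = 32.4.

32.4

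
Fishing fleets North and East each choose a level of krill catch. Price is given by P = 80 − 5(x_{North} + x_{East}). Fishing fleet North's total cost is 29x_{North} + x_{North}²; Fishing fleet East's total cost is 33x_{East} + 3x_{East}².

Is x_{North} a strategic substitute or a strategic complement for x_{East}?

Fishing fleet North's profit: π = x_{North}(80 − 5(x_{North} + x_{East})) − 29x_{North} − x_{North}².
∂π/∂x_{North} = 51 − 12x_{North} − 5x_{East} = 0, so x_{North} = 4.25 − (5/12)x_{East}.
The best-response slope dx_{North}/dx_{East} = −5/12 < 0: the reaction function is downward-sloping, so the choices are strategic substitutes.

strategic substitutes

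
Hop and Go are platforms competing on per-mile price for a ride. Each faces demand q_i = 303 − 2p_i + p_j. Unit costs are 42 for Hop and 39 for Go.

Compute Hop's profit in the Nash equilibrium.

Hop's profit: π = (p_{Hop} − 42)(303 − 2p_{Hop} + p_{Go}).
∂π/∂p_{Hop} = 387 − 4p_{Hop} + p_{Go} = 0 ⇒ p_{Hop} = 96.75 + 0.25p_{Go}.
Similarly p_{Go} = 95.25 + 0.25p_{Hop}.
Substituting the second reaction function into the first: p_{Hop} = 96.75 + 0.25(95.25 + 0.25p_{Hop}), which gives 0.9375p_{Hop} = 120.5625 ⇒ p_{Hop} = 128.6.
Then p_{Go} = 95.25 + 0.25·128.6 = 127.4.
q_{Hop} = 303 − 2·128.6 + 127.4 = 173.2.
Profit = (128.6 − 42)·173.2 = 14999.12.

14999.12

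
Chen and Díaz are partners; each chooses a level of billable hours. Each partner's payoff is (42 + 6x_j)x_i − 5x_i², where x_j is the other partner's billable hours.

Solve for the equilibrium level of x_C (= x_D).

Chen's payoff is (42 + 6x_D)x_C − 5x_C².
∂π/∂x_C = 42 + 6x_D − 10x_C = 0, so x_C = 4.2 + 0.6x_D.
By symmetry x_D = x_C; substituting into the reaction function, 0.4x_C = 4.2 and x_C = 10.5.

10.5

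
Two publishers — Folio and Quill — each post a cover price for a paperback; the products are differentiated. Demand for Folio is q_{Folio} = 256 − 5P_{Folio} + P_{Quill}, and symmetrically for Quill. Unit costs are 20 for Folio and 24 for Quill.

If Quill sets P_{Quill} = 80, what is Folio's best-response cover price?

Folio's profit: π = (P_{Folio} − 20)(256 − 5P_{Folio} + P_{Quill}).
∂π/∂P_{Folio} = 356 − 10P_{Folio} + P_{Quill} = 0 ⇒ P_{Folio} = 35.6 + 0.1P_{Quill}.
At P_{Quill} = 80: P_{Folio} = 35.6 + 0.1·80 = 43.6.

43.6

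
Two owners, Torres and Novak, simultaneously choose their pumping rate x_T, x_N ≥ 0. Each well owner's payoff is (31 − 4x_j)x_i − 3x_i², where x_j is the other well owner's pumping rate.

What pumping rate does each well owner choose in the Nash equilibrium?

3.1

Torres's payoff is (31 − 4x_N)x_T − 3x_T².
∂π/∂x_T = 31 − 4x_N − 6x_T = 0, so x_T = 31/6 − (2/3)x_N.
By symmetry x_N = x_T; substituting into the reaction function, (5/3)x_T = 31/6 and x_T = 3.1.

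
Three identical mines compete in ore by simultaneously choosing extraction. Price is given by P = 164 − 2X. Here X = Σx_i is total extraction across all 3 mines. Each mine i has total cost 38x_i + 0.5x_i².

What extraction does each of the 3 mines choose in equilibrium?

14

A representative mine's profit is π_i = x_i(164 − 2X) − 38x_i − 0.5x_i², with X = x_i + Σ_{j≠i} x_j.
First-order condition: 126 − 5x_i − 2Σ_{j≠i} x_j = 0.
Imposing symmetry (x_j = x for all j) turns Σ_{j≠i} x_j into 2x, so 126 = 9x and x = 14.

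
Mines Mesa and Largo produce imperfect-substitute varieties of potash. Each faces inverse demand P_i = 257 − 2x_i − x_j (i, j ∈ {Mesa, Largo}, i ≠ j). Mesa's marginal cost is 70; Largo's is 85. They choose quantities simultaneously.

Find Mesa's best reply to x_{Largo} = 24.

Mine Mesa's profit: π = x_{Mesa}(257 − 2x_{Mesa} − x_{Largo}) − 70x_{Mesa}.
∂π/∂x_{Mesa} = 187 − 4x_{Mesa} − x_{Largo} = 0 ⇒ x_{Mesa} = 46.75 − 0.25x_{Largo}.
At x_{Largo} = 24: x_{Mesa} = 46.75 − 0.25·24 = 40.75.

40.75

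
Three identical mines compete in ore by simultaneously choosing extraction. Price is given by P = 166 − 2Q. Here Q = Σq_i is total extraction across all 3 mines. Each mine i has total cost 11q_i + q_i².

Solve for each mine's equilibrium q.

A representative mine's profit is π_i = q_i(166 − 2Q) − 11q_i − q_i², with Q = q_i + Σ_{j≠i} q_j.
First-order condition: 155 − 6q_i − 2Σ_{j≠i} q_j = 0.
Imposing symmetry (q_j = q for all j) turns Σ_{j≠i} q_j into 2q, so 155 = 10q and q = 15.5.

15.5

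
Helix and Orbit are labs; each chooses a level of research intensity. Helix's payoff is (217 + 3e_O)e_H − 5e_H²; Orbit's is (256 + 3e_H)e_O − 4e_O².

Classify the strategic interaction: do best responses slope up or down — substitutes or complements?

Expanding Helix's payoff: 217e_H + 3e_Oe_H − 5e_H².
∂π/∂e_H = 217 + 3e_O − 10e_H = 0, so e_H = 21.7 + 0.3e_O.
The best-response slope de_H/de_O = 0.3 > 0: the reaction function is upward-sloping, so the choices are strategic complements.

strategic complements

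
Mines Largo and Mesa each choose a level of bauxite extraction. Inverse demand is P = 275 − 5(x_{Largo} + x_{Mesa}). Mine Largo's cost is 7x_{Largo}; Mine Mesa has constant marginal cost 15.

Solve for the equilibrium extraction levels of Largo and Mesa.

18.4, 16.8

Mine Largo's profit: π = x_{Largo}(275 − 5(x_{Largo} + x_{Mesa})) − 7x_{Largo}.
∂π/∂x_{Largo} = 268 − 10x_{Largo} − 5x_{Mesa} = 0, so x_{Largo} = 26.8 − 0.5x_{Mesa}.
By the same steps for Mesa: x_{Mesa} = 26 − 0.5x_{Largo}.
Substituting the second reaction function into the first: x_{Largo} = 26.8 − 0.5(26 − 0.5x_{Largo}), which gives 0.75x_{Largo} = 13.8 ⇒ x_{Largo} = 18.4.
Then x_{Mesa} = 26 − 0.5·18.4 = 16.8.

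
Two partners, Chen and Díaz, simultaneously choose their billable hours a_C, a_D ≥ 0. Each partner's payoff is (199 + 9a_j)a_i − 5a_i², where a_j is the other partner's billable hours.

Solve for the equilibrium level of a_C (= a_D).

199

Chen's payoff is (199 + 9a_D)a_C − 5a_C².
∂π/∂a_C = 199 + 9a_D − 10a_C = 0, so a_C = 19.9 + 0.9a_D.
The game is symmetric, so in equilibrium a_D = a_C: the reaction function gives 0.1a_C = 19.9, hence a_C = 199.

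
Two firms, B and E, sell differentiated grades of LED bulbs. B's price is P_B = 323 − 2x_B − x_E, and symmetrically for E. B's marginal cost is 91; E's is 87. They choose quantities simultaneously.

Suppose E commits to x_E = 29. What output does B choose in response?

50.75

Firm B's profit: π = x_B(323 − 2x_B − x_E) − 91x_B.
∂π/∂x_B = 232 − 4x_B − x_E = 0 ⇒ x_B = 58 − 0.25x_E.
At x_E = 29: x_B = 58 − 0.25·29 = 50.75.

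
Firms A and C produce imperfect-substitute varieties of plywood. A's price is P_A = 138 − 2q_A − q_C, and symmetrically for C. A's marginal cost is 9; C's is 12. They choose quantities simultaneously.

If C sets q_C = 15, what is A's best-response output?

Firm A's profit: π = q_A(138 − 2q_A − q_C) − 9q_A.
∂π/∂q_A = 129 − 4q_A − q_C = 0 ⇒ q_A = 32.25 − 0.25q_C.
At q_C = 15: q_A = 32.25 − 0.25·15 = 28.5.

28.5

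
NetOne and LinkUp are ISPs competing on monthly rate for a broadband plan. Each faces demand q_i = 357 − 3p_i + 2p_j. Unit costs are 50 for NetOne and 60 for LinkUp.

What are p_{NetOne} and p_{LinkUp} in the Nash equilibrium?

128.625, 132.375

NetOne's profit: π = (p_{NetOne} − 50)(357 − 3p_{NetOne} + 2p_{LinkUp}).
∂π/∂p_{NetOne} = 507 − 6p_{NetOne} + 2p_{LinkUp} = 0 ⇒ p_{NetOne} = 84.5 + (1/3)p_{LinkUp}.
Similarly p_{LinkUp} = 89.5 + (1/3)p_{NetOne}.
Solving the two reaction functions simultaneously: (1 − (1/3)(1/3))p_{NetOne} = 84.5 + (1/3)·89.5, so (8/9)p_{NetOne} = 343/3 and p_{NetOne} = 128.625.
Then p_{LinkUp} = 89.5 + (1/3)·128.625 = 132.375.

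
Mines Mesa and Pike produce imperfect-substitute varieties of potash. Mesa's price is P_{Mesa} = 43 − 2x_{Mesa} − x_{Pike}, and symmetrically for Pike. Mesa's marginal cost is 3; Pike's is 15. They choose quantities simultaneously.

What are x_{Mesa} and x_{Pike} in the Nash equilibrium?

8.8, 4.8

Mine Mesa's profit: π = x_{Mesa}(43 − 2x_{Mesa} − x_{Pike}) − 3x_{Mesa}.
∂π/∂x_{Mesa} = 40 − 4x_{Mesa} − x_{Pike} = 0 ⇒ x_{Mesa} = 10 − 0.25x_{Pike}.
Similarly x_{Pike} = 7 − 0.25x_{Mesa}.
Solving the two reaction functions simultaneously: (1 − (−0.25)(−0.25))x_{Mesa} = 10 − 0.25·7, so 0.9375x_{Mesa} = 8.25 and x_{Mesa} = 8.8.
Then x_{Pike} = 7 − 0.25·8.8 = 4.8.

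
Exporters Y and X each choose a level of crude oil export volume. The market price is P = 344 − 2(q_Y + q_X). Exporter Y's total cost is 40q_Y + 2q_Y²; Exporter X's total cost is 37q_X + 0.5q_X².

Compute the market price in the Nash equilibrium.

Exporter Y's profit: π = q_Y(344 − 2(q_Y + q_X)) − 40q_Y − 2q_Y².
∂π/∂q_Y = 304 − 8q_Y − 2q_X = 0, so q_Y = 38 − 0.25q_X.
For X: ∂π/∂q_X = 307 − 5q_X − 2q_Y = 0 ⇒ q_X = 61.4 − 0.4q_Y.
Solving the two reaction functions simultaneously: (1 − (−0.25)(−0.4))q_Y = 38 − 0.25·61.4, so 0.9q_Y = 22.65 and q_Y = 151/6.
Then q_X = 61.4 − 0.4·(151/6) = 154/3.
Equilibrium price: P = 344 − 2·76.5 = 191.

191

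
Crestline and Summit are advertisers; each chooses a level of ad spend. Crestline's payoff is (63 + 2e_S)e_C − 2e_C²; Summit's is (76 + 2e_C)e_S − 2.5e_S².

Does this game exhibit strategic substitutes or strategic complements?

Expanding Crestline's payoff: 63e_C + 2e_Se_C − 2e_C².
∂π/∂e_C = 63 + 2e_S − 4e_C = 0, so e_C = 15.75 + 0.5e_S.
The best-response slope de_C/de_S = 0.5 > 0: the reaction function is upward-sloping, so the choices are strategic complements.

strategic complements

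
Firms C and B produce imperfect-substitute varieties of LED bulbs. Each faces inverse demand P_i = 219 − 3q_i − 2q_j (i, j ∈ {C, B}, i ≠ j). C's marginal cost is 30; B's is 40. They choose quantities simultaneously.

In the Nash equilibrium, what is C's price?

102.75

Firm C's profit: π = q_C(219 − 3q_C − 2q_B) − 30q_C.
∂π/∂q_C = 189 − 6q_C − 2q_B = 0 ⇒ q_C = 31.5 − (1/3)q_B.
Similarly q_B = 179/6 − (1/3)q_C.
Plugging q_B into C's best response: q_C = 31.5 − (1/3)(179/6 − (1/3)q_C) ⇒ (8/9)q_C = 194/9, so q_C = 24.25.
Then q_B = 179/6 − (1/3)·24.25 = 21.75.
P_C = 219 − 3·24.25 − 2·21.75 = 102.75.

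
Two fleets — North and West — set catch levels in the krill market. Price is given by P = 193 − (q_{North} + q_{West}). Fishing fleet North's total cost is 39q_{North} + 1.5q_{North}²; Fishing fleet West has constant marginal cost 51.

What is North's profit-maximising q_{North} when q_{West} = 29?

Fishing fleet North's profit: π = q_{North}(193 − (q_{North} + q_{West})) − 39q_{North} − 1.5q_{North}².
∂π/∂q_{North} = 154 − 5q_{North} − q_{West} = 0, so q_{North} = 30.8 − 0.2q_{West}.
At q_{West} = 29: q_{North} = 30.8 − 0.2·29 = 25.

25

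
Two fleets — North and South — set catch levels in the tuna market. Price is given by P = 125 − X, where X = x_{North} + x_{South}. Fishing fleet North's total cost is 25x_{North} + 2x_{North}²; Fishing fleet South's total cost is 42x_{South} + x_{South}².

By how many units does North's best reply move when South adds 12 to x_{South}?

Fishing fleet North's profit: π = x_{North}(125 − (x_{North} + x_{South})) − 25x_{North} − 2x_{North}².
∂π/∂x_{North} = 100 − 6x_{North} − x_{South} = 0, so x_{North} = 50/3 − (1/6)x_{South}.
The reaction-function slope is −1/6, so a 12-unit rise in x_{South} moves x_{North} by −1/6 × 12 = −2. North's best response falls — the actions are strategic substitutes.

-2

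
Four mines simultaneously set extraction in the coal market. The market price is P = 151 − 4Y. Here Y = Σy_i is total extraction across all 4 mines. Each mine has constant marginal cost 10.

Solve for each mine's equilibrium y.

A representative mine's profit is π_i = y_i(151 − 4Y) − 10y_i, with Y = y_i + Σ_{j≠i} y_j.
First-order condition: 141 − 8y_i − 4Σ_{j≠i} y_j = 0.
With identical mines, set every y_j = y: then 141 − 8y − 12y = 0, i.e. y = 141/20 = 7.05.

7.05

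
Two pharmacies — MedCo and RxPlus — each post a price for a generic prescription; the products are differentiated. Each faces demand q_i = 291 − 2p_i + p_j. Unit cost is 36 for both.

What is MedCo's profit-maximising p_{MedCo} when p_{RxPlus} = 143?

MedCo's profit: π = (p_{MedCo} − 36)(291 − 2p_{MedCo} + p_{RxPlus}).
∂π/∂p_{MedCo} = 363 − 4p_{MedCo} + p_{RxPlus} = 0 ⇒ p_{MedCo} = 90.75 + 0.25p_{RxPlus}.
At p_{RxPlus} = 143: p_{MedCo} = 90.75 + 0.25·143 = 126.5.

126.5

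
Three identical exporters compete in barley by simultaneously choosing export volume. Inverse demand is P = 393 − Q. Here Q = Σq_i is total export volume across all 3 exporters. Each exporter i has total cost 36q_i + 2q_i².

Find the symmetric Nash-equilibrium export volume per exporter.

44.625

A representative exporter's profit is π_i = q_i(393 − Q) − 36q_i − 2q_i², with Q = q_i + Σ_{j≠i} q_j.
First-order condition: 357 − 6q_i − Σ_{j≠i} q_j = 0.
Imposing symmetry (q_j = q for all j) turns Σ_{j≠i} q_j into 2q, so 357 = 8q and q = 44.625.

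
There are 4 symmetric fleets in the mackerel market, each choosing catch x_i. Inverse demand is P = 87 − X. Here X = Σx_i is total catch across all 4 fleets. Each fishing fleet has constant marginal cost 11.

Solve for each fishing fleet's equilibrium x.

15.2

A representative fishing fleet's profit is π_i = x_i(87 − X) − 11x_i, with X = x_i + Σ_{j≠i} x_j.
First-order condition: 76 − 2x_i − Σ_{j≠i} x_j = 0.
With identical fishing fleets, set every x_j = x: then 76 − 2x − 3x = 0, i.e. x = 76/5 = 15.2.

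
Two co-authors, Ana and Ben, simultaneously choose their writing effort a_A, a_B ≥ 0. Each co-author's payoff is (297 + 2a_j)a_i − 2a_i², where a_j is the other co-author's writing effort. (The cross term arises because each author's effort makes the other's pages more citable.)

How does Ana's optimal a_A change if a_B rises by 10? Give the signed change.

Ana's payoff is (297 + 2a_B)a_A − 2a_A².
∂π/∂a_A = 297 + 2a_B − 4a_A = 0, so a_A = 74.25 + 0.5a_B.
The reaction-function slope is 0.5, so a 10-unit rise in a_B moves a_A by 0.5 × 10 = 5. Ana's best response rises — the actions are strategic complements.

5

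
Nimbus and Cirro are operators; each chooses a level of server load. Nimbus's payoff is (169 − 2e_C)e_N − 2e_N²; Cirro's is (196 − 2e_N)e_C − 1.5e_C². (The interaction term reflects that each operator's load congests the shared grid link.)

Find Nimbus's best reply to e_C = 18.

Expanding Nimbus's payoff: 169e_N − 2e_Ce_N − 2e_N².
∂π/∂e_N = 169 − 2e_C − 4e_N = 0, so e_N = 42.25 − 0.5e_C.
At e_C = 18: e_N = 42.25 − 0.5·18 = 33.25.

33.25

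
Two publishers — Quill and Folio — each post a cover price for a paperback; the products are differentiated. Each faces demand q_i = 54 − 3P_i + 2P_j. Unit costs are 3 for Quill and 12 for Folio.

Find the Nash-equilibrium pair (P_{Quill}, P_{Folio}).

Quill's profit: π = (P_{Quill} − 3)(54 − 3P_{Quill} + 2P_{Folio}).
∂π/∂P_{Quill} = 63 − 6P_{Quill} + 2P_{Folio} = 0 ⇒ P_{Quill} = 10.5 + (1/3)P_{Folio}.
Similarly P_{Folio} = 15 + (1/3)P_{Quill}.
Plugging P_{Folio} into Quill's best response: P_{Quill} = 10.5 + (1/3)(15 + (1/3)P_{Quill}) ⇒ (8/9)P_{Quill} = 15.5, so P_{Quill} = 17.4375.
Then P_{Folio} = 15 + (1/3)·17.4375 = 20.8125.

17.4375, 20.8125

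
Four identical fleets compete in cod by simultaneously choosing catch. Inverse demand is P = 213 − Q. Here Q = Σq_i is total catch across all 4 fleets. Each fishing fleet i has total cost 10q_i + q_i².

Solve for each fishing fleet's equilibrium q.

A representative fishing fleet's profit is π_i = q_i(213 − Q) − 10q_i − q_i², with Q = q_i + Σ_{j≠i} q_j.
First-order condition: 203 − 4q_i − Σ_{j≠i} q_j = 0.
In a symmetric equilibrium every fishing fleet chooses the same q, so Σ_{j≠i} q_j = 3q. The condition becomes 203 − 7q = 0, giving q = 203/7 = 29.

29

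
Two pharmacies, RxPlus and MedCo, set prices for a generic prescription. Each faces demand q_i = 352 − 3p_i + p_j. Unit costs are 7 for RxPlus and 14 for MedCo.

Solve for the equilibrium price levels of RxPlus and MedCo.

RxPlus's profit: π = (p_{RxPlus} − 7)(352 − 3p_{RxPlus} + p_{MedCo}).
∂π/∂p_{RxPlus} = 373 − 6p_{RxPlus} + p_{MedCo} = 0 ⇒ p_{RxPlus} = 373/6 + (1/6)p_{MedCo}.
Similarly p_{MedCo} = 197/3 + (1/6)p_{RxPlus}.
Substituting the second reaction function into the first: p_{RxPlus} = 373/6 + (1/6)(197/3 + (1/6)p_{RxPlus}), which gives (35/36)p_{RxPlus} = 658/9 ⇒ p_{RxPlus} = 75.2.
Then p_{MedCo} = 197/3 + (1/6)·75.2 = 78.2.

75.2, 78.2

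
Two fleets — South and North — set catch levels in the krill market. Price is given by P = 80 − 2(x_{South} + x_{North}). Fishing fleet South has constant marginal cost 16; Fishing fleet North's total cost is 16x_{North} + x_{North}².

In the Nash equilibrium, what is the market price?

41.6

Fishing fleet South's profit: π = x_{South}(80 − 2(x_{South} + x_{North})) − 16x_{South}.
∂π/∂x_{South} = 64 − 4x_{South} − 2x_{North} = 0, so x_{South} = 16 − 0.5x_{North}.
For North: ∂π/∂x_{North} = 64 − 6x_{North} − 2x_{South} = 0 ⇒ x_{North} = 32/3 − (1/3)x_{South}.
Substituting the second reaction function into the first: x_{South} = 16 − 0.5(32/3 − (1/3)x_{South}), which gives (5/6)x_{South} = 32/3 ⇒ x_{South} = 12.8.
Then x_{North} = 32/3 − (1/3)·12.8 = 6.4.
Equilibrium price: P = 80 − 2·19.2 = 41.6.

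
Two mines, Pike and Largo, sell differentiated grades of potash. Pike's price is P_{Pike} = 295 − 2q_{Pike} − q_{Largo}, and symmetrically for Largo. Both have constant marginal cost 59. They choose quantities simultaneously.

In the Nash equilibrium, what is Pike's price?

Mine Pike's profit: π = q_{Pike}(295 − 2q_{Pike} − q_{Largo}) − 59q_{Pike}.
∂π/∂q_{Pike} = 236 − 4q_{Pike} − q_{Largo} = 0 ⇒ q_{Pike} = 59 − 0.25q_{Largo}.
The game is symmetric, so in equilibrium q_{Largo} = q_{Pike}: the reaction function gives 1.25q_{Pike} = 59, hence q_{Pike} = 47.2.
P_{Pike} = 295 − 2·47.2 − 47.2 = 153.4.

153.4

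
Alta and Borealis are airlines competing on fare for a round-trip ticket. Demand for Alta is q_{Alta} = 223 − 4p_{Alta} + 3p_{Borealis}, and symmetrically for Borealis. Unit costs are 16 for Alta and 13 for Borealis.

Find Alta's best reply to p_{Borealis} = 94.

Alta's profit: π = (p_{Alta} − 16)(223 − 4p_{Alta} + 3p_{Borealis}).
∂π/∂p_{Alta} = 287 − 8p_{Alta} + 3p_{Borealis} = 0 ⇒ p_{Alta} = 35.875 + 0.375p_{Borealis}.
At p_{Borealis} = 94: p_{Alta} = 35.875 + 0.375·94 = 71.125.

71.125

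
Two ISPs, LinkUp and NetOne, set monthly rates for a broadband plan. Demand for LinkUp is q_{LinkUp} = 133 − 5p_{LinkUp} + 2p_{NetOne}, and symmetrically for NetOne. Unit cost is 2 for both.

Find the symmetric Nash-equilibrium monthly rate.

17.875

LinkUp's profit: π = (p_{LinkUp} − 2)(133 − 5p_{LinkUp} + 2p_{NetOne}).
∂π/∂p_{LinkUp} = 143 − 10p_{LinkUp} + 2p_{NetOne} = 0 ⇒ p_{LinkUp} = 14.3 + 0.2p_{NetOne}.
Setting p_{LinkUp} = p_{NetOne} in the reaction function: p_{LinkUp} = 14.3 + 0.2p_{LinkUp}, so p_{LinkUp} = 14.3 / 0.8 = 17.875.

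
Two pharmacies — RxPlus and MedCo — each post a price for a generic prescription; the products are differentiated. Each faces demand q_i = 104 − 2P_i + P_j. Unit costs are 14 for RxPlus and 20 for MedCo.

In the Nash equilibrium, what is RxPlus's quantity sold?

RxPlus's profit: π = (P_{RxPlus} − 14)(104 − 2P_{RxPlus} + P_{MedCo}).
∂π/∂P_{RxPlus} = 132 − 4P_{RxPlus} + P_{MedCo} = 0 ⇒ P_{RxPlus} = 33 + 0.25P_{MedCo}.
Similarly P_{MedCo} = 36 + 0.25P_{RxPlus}.
Substituting the second reaction function into the first: P_{RxPlus} = 33 + 0.25(36 + 0.25P_{RxPlus}), which gives 0.9375P_{RxPlus} = 42 ⇒ P_{RxPlus} = 44.8.
Then P_{MedCo} = 36 + 0.25·44.8 = 47.2.
q_{RxPlus} = 104 − 2·44.8 + 47.2 = 61.6.

61.6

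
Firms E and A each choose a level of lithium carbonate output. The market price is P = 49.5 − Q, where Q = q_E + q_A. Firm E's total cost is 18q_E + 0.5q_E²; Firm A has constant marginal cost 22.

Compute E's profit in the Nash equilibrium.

75.615

Firm E's profit: π = q_E(49.5 − (q_E + q_A)) − 18q_E − 0.5q_E².
∂π/∂q_E = 31.5 − 3q_E − q_A = 0, so q_E = 10.5 − (1/3)q_A.
For A: ∂π/∂q_A = 27.5 − 2q_A − q_E = 0 ⇒ q_A = 13.75 − 0.5q_E.
Substituting the second reaction function into the first: q_E = 10.5 − (1/3)(13.75 − 0.5q_E), which gives (5/6)q_E = 71/12 ⇒ q_E = 7.1.
Then q_A = 13.75 − 0.5·7.1 = 10.2.
Price P = 49.5 − 17.3 = 32.2.
E's profit: (32.2 − 18)·7.1 − 0.5(7.1)² = 75.615.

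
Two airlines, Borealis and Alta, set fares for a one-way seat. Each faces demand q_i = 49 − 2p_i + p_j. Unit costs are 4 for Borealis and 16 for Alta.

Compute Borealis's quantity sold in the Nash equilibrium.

33.2

Borealis's profit: π = (p_{Borealis} − 4)(49 − 2p_{Borealis} + p_{Alta}).
∂π/∂p_{Borealis} = 57 − 4p_{Borealis} + p_{Alta} = 0 ⇒ p_{Borealis} = 14.25 + 0.25p_{Alta}.
Similarly p_{Alta} = 20.25 + 0.25p_{Borealis}.
Substituting the second reaction function into the first: p_{Borealis} = 14.25 + 0.25(20.25 + 0.25p_{Borealis}), which gives 0.9375p_{Borealis} = 19.3125 ⇒ p_{Borealis} = 20.6.
Then p_{Alta} = 20.25 + 0.25·20.6 = 25.4.
q_{Borealis} = 49 − 2·20.6 + 25.4 = 33.2.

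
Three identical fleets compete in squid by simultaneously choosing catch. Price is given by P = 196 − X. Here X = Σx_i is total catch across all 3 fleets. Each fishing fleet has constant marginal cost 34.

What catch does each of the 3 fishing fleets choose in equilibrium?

A representative fishing fleet's profit is π_i = x_i(196 − X) − 34x_i, with X = x_i + Σ_{j≠i} x_j.
First-order condition: 162 − 2x_i − Σ_{j≠i} x_j = 0.
In a symmetric equilibrium every fishing fleet chooses the same x, so Σ_{j≠i} x_j = 2x. The condition becomes 162 − 4x = 0, giving x = 162/4 = 40.5.

40.5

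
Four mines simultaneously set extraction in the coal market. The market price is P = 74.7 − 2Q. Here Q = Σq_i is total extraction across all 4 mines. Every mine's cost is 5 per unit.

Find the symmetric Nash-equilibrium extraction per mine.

6.97

A representative mine's profit is π_i = q_i(74.7 − 2Q) − 5q_i, with Q = q_i + Σ_{j≠i} q_j.
First-order condition: 69.7 − 4q_i − 2Σ_{j≠i} q_j = 0.
In a symmetric equilibrium every mine chooses the same q, so Σ_{j≠i} q_j = 3q. The condition becomes 69.7 − 10q = 0, giving q = 69.7/10 = 6.97.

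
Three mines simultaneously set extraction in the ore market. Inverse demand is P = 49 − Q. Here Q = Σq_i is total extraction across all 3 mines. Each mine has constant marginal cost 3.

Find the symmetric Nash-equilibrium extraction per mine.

11.5

A representative mine's profit is π_i = q_i(49 − Q) − 3q_i, with Q = q_i + Σ_{j≠i} q_j.
First-order condition: 46 − 2q_i − Σ_{j≠i} q_j = 0.
In a symmetric equilibrium every mine chooses the same q, so Σ_{j≠i} q_j = 2q. The condition becomes 46 − 4q = 0, giving q = 46/4 = 11.5.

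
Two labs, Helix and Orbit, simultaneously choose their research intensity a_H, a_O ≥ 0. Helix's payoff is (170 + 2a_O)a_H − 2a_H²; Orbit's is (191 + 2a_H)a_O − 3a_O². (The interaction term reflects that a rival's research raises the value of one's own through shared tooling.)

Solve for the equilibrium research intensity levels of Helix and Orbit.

70.1, 55.2

Expanding Helix's payoff: 170a_H + 2a_Oa_H − 2a_H².
∂π/∂a_H = 170 + 2a_O − 4a_H = 0, so a_H = 42.5 + 0.5a_O.
Likewise for Orbit: a_O = 191/6 + (1/3)a_H.
Substituting the second reaction function into the first: a_H = 42.5 + 0.5(191/6 + (1/3)a_H), which gives (5/6)a_H = 701/12 ⇒ a_H = 70.1.
Then a_O = 191/6 + (1/3)·70.1 = 55.2.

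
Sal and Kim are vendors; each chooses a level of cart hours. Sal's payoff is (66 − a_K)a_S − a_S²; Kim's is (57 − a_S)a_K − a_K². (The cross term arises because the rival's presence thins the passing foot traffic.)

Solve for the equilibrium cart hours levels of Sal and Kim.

25, 16

Expanding Sal's payoff: 66a_S − a_Ka_S − a_S².
∂π/∂a_S = 66 − a_K − 2a_S = 0, so a_S = 33 − 0.5a_K.
Likewise for Kim: a_K = 28.5 − 0.5a_S.
Substituting the second reaction function into the first: a_S = 33 − 0.5(28.5 − 0.5a_S), which gives 0.75a_S = 18.75 ⇒ a_S = 25.
Then a_K = 28.5 − 0.5·25 = 16.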